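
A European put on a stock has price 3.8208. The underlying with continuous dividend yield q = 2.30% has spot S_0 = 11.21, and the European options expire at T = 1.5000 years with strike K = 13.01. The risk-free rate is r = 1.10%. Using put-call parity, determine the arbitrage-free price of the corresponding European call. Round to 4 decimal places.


Put-call parity: C - P = S_0 * exp(-qT) - K * exp(-rT).
S_0 * exp(-qT) = 11.2100 * 0.96608834 = 10.82985029
K * exp(-rT) = 13.0100 * 0.98363538 = 12.79709629
C = P + S*exp(-qT) - K*exp(-rT)
C = 3.8208 + 10.82985029 - 12.79709629 = 1.8536

Answer: Call price = 1.8536


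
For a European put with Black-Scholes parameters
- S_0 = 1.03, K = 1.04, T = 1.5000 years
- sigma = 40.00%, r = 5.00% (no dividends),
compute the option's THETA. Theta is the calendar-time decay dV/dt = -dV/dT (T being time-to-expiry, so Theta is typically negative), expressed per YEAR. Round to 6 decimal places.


Answer: Theta = -0.036203

Derivation:
d1 = 0.3783197901; d2 = -0.1115781584
phi(d1) = 0.3713904050; exp(-qT) = 1.0000000000; exp(-rT) = 0.9277434863
Theta = -S*exp(-qT)*phi(d1)*sigma/(2*sqrt(T)) + r*K*exp(-rT)*N(-d2) - q*S*exp(-qT)*N(-d1)
N(-d1) = 0.3525965228; N(-d2) = 0.5444210545; sqrt(T) = 1.2247448714
Term 1 = -1.0300 * 1.0000000000 * 0.3713904050 * 0.4000 / (2 * 1.2247448714) = -0.0624672331
Term 2 = 0.0500 * 1.0400 * 0.9277434863 * 0.5444210545 = 0.0262643205
Term 3 = 0 (no dividend yield, q = 0)
Theta = -0.0624672331 + (0.0262643205) + (0.0000000000) = -0.036203


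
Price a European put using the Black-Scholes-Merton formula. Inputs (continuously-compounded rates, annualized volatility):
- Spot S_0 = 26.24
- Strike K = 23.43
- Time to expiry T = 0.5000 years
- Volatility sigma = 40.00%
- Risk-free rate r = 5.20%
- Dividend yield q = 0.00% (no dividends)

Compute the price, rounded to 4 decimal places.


Answer: Price = 1.3786

Derivation:
d1 = (ln(S/K) + (r - q + 0.5*sigma^2) * T) / (sigma * sqrt(T)) = 0.63380707
d2 = d1 - sigma * sqrt(T) = 0.35096436
exp(-rT) = 0.97433509; exp(-qT) = 1.00000000
P = K * exp(-rT) * N(-d2) - S_0 * exp(-qT) * N(-d1)
N(-d1) = 0.26310337; N(-d2) = 0.36280754
P = 23.4300 * 0.97433509 * 0.36280754 - 26.2400 * 1.00000000 * 0.26310337 = 1.3786


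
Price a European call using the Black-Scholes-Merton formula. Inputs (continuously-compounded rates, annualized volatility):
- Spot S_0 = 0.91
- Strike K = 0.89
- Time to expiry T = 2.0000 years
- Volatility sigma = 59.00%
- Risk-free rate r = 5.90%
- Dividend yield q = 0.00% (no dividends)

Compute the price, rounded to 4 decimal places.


Answer: Price = 0.3383

Derivation:
d1 = (ln(S/K) + (r - q + 0.5*sigma^2) * T) / (sigma * sqrt(T)) = 0.58524848
d2 = d1 - sigma * sqrt(T) = -0.24913752
exp(-rT) = 0.88869605; exp(-qT) = 1.00000000
C = S_0 * exp(-qT) * N(d1) - K * exp(-rT) * N(d2)
N(d1) = 0.72080967; N(d2) = 0.40162720
C = 0.9100 * 1.00000000 * 0.72080967 - 0.8900 * 0.88869605 * 0.40162720 = 0.3383


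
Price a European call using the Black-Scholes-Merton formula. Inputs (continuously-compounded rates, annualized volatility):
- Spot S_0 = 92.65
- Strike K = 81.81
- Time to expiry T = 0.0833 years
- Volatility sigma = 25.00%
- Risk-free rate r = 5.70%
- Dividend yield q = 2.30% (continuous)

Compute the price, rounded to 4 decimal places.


d1 = (ln(S/K) + (r - q + 0.5*sigma^2) * T) / (sigma * sqrt(T)) = 1.79981935
d2 = d1 - sigma * sqrt(T) = 1.72766500
exp(-rT) = 0.99526315; exp(-qT) = 0.99808593
C = S_0 * exp(-qT) * N(d1) - K * exp(-rT) * N(d2)
N(d1) = 0.96405542; N(d2) = 0.95797585
C = 92.6500 * 0.99808593 * 0.96405542 - 81.8100 * 0.99526315 * 0.95797585 = 11.1480

Answer: Price = 11.1480


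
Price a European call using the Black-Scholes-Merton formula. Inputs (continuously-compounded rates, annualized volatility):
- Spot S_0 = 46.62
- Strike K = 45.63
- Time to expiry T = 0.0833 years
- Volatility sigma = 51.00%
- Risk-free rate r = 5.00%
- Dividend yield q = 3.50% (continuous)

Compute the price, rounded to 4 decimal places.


Answer: Price = 3.2505

Derivation:
d1 = (ln(S/K) + (r - q + 0.5*sigma^2) * T) / (sigma * sqrt(T)) = 0.22790810
d2 = d1 - sigma * sqrt(T) = 0.08071323
exp(-rT) = 0.99584366; exp(-qT) = 0.99708875
C = S_0 * exp(-qT) * N(d1) - K * exp(-rT) * N(d2)
N(d1) = 0.59014116; N(d2) = 0.53216499
C = 46.6200 * 0.99708875 * 0.59014116 - 45.6300 * 0.99584366 * 0.53216499 = 3.2505


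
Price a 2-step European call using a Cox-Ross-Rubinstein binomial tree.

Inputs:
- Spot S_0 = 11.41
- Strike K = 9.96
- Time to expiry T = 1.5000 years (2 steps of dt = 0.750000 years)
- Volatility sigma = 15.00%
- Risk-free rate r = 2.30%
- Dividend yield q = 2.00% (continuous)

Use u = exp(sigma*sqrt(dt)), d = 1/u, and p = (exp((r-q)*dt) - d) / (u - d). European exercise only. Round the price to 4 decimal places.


dt = T/N = 0.750000
u = exp(sigma*sqrt(dt)) = 1.138719; d = 1/u = 0.878180
p = (exp((r-q)*dt) - d) / (u - d) = 0.476215
Discount per step: exp(-r*dt) = 0.982898
Stock lattice S(k, i) with i counting down-moves:
  k=0: S(0,0) = 11.4100
  k=1: S(1,0) = 12.9928; S(1,1) = 10.0200
  k=2: S(2,0) = 14.7951; S(2,1) = 11.4100; S(2,2) = 8.7994
Terminal payoffs V(N, i) = max(S_T - K, 0):
  V(2,0) = 4.835126; V(2,1) = 1.450000; V(2,2) = 0.000000
Backward induction: V(k, i) = exp(-r*dt) * [p * V(k+1, i) + (1-p) * V(k+1, i+1)].
  V(1,0) = exp(-r*dt) * [p*4.835126 + (1-p)*1.450000] = 3.009681
  V(1,1) = exp(-r*dt) * [p*1.450000 + (1-p)*0.000000] = 0.678703
  V(0,0) = exp(-r*dt) * [p*3.009681 + (1-p)*0.678703] = 1.758159

Answer: Price = V(0,0) = 1.7582


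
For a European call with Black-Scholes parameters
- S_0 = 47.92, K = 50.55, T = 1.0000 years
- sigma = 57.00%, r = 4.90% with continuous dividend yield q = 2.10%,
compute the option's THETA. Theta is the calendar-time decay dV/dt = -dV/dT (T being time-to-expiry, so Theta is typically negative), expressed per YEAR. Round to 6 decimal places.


Answer: Theta = -5.471607

Derivation:
d1 = 0.2403859795; d2 = -0.3296140205
phi(d1) = 0.3875806810; exp(-qT) = 0.9792189646; exp(-rT) = 0.9521811297
Theta = -S*exp(-qT)*phi(d1)*sigma/(2*sqrt(T)) - r*K*exp(-rT)*N(d2) + q*S*exp(-qT)*N(d1)
N(d1) = 0.5949844768; N(d2) = 0.3708458137; sqrt(T) = 1.0000000000
Term 1 = -47.9200 * 0.9792189646 * 0.3875806810 * 0.5700 / (2 * 1.0000000000) = -5.1832673102
Term 2 = -0.0490 * 50.5500 * 0.9521811297 * 0.3708458137 = -0.8746417241
Term 3 = 0.0210 * 47.9200 * 0.9792189646 * 0.5949844768 = 0.5863022423
Theta = -5.1832673102 + (-0.8746417241) + (0.5863022423) = -5.471607


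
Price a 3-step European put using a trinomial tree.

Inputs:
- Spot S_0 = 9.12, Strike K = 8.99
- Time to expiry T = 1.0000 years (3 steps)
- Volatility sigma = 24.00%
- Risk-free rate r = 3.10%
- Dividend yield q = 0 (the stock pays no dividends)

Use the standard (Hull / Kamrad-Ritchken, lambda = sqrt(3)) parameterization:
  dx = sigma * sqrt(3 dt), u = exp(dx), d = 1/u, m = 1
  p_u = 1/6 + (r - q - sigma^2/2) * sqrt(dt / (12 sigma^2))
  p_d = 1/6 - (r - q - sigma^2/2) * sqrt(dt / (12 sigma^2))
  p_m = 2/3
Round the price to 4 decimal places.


dt = T/N = 0.333333; dx = sigma*sqrt(3*dt) = 0.240000
u = exp(dx) = 1.271249; d = 1/u = 0.786628
p_u = 0.168194, p_m = 0.666667, p_d = 0.165139
Discount per step: exp(-r*dt) = 0.989720
Stock lattice S(k, j) with j the centered position index:
  k=0: S(0,+0) = 9.1200
  k=1: S(1,-1) = 7.1740; S(1,+0) = 9.1200; S(1,+1) = 11.5938
  k=2: S(2,-2) = 5.6433; S(2,-1) = 7.1740; S(2,+0) = 9.1200; S(2,+1) = 11.5938; S(2,+2) = 14.7386
  k=3: S(3,-3) = 4.4392; S(3,-2) = 5.6433; S(3,-1) = 7.1740; S(3,+0) = 9.1200; S(3,+1) = 11.5938; S(3,+2) = 14.7386; S(3,+3) = 18.7364
Terminal payoffs V(N, j) = max(K - S_T, 0):
  V(3,-3) = 4.550819; V(3,-2) = 3.346695; V(3,-1) = 1.815954; V(3,+0) = 0.000000; V(3,+1) = 0.000000; V(3,+2) = 0.000000; V(3,+3) = 0.000000
Backward induction: V(k, j) = exp(-r*dt) * [p_u * V(k+1, j+1) + p_m * V(k+1, j) + p_d * V(k+1, j-1)]
  V(2,-2) = exp(-r*dt) * [p_u*1.815954 + p_m*3.346695 + p_d*4.550819] = 3.254279
  V(2,-1) = exp(-r*dt) * [p_u*0.000000 + p_m*1.815954 + p_d*3.346695] = 1.745179
  V(2,+0) = exp(-r*dt) * [p_u*0.000000 + p_m*0.000000 + p_d*1.815954] = 0.296802
  V(2,+1) = exp(-r*dt) * [p_u*0.000000 + p_m*0.000000 + p_d*0.000000] = 0.000000
  V(2,+2) = exp(-r*dt) * [p_u*0.000000 + p_m*0.000000 + p_d*0.000000] = 0.000000
  V(1,-1) = exp(-r*dt) * [p_u*0.296802 + p_m*1.745179 + p_d*3.254279] = 1.732783
  V(1,+0) = exp(-r*dt) * [p_u*0.000000 + p_m*0.296802 + p_d*1.745179] = 0.481068
  V(1,+1) = exp(-r*dt) * [p_u*0.000000 + p_m*0.000000 + p_d*0.296802] = 0.048510
  V(0,+0) = exp(-r*dt) * [p_u*0.048510 + p_m*0.481068 + p_d*1.732783] = 0.608698

Answer: Price = V(0,0) = 0.6087


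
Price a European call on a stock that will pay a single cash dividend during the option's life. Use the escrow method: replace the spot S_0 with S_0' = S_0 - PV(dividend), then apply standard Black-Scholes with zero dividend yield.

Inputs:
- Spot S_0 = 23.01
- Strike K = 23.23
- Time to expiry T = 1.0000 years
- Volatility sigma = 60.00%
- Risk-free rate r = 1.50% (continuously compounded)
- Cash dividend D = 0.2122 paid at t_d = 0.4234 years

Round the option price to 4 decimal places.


PV(D) = D * exp(-r * t_d) = 0.2122 * 0.99366912 = 0.21085659
S_0' = S_0 - PV(D) = 23.0100 - 0.21085659 = 22.79914341
d1 = (ln(S_0'/K) + (r + sigma^2/2)*T) / (sigma*sqrt(T)) = 0.29379736
d2 = d1 - sigma*sqrt(T) = -0.30620264
exp(-rT) = 0.98511194
N(d1) = 0.61554363; N(d2) = 0.37972518
C = S_0' * N(d1) - K * exp(-rT) * N(d2) = 22.79914341 * 0.61554363 - 23.2300 * 0.98511194 * 0.37972518 = 5.3442

Answer: Price = 5.3442


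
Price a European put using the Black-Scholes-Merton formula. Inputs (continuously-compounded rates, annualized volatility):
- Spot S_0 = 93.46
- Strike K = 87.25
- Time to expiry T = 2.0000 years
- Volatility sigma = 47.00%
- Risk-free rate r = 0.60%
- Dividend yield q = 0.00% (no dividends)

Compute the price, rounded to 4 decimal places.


d1 = (ln(S/K) + (r - q + 0.5*sigma^2) * T) / (sigma * sqrt(T)) = 0.45383614
d2 = d1 - sigma * sqrt(T) = -0.21084423
exp(-rT) = 0.98807171; exp(-qT) = 1.00000000
P = K * exp(-rT) * N(-d2) - S_0 * exp(-qT) * N(-d1)
N(-d1) = 0.32497338; N(-d2) = 0.58349559
P = 87.2500 * 0.98807171 * 0.58349559 - 93.4600 * 1.00000000 * 0.32497338 = 19.9307

Answer: Price = 19.9307


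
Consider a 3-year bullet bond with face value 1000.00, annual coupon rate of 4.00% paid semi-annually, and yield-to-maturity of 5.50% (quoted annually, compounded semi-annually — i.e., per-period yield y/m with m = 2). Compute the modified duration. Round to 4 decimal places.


Answer: Modified duration = 2.7767

Derivation:
Coupon per period c = face * coupon_rate / m = 20.000000
Periods per year m = 2; per-period yield y/m = 0.027500
Number of cashflows N = 6
Cashflows (t years, CF_t, discount factor 1/(1+y/m)^(m*t), PV):
  t = 0.5000: CF_t = 20.000000, DF = 0.973236, PV = 19.464720
  t = 1.0000: CF_t = 20.000000, DF = 0.947188, PV = 18.943767
  t = 1.5000: CF_t = 20.000000, DF = 0.921838, PV = 18.436756
  t = 2.0000: CF_t = 20.000000, DF = 0.897166, PV = 17.943315
  t = 2.5000: CF_t = 20.000000, DF = 0.873154, PV = 17.463080
  t = 3.0000: CF_t = 1020.000000, DF = 0.849785, PV = 866.780612
Price P = sum_t PV_t = 959.032249
First compute Macaulay numerator sum_t t * PV_t:
  t * PV_t at t = 0.5000: 9.732360
  t * PV_t at t = 1.0000: 18.943767
  t * PV_t at t = 1.5000: 27.655134
  t * PV_t at t = 2.0000: 35.886629
  t * PV_t at t = 2.5000: 43.657700
  t * PV_t at t = 3.0000: 2600.341836
Macaulay duration D = 2736.217425 / 959.032249 = 2.853103
Modified duration = D / (1 + y/m) = 2.853103 / (1 + 0.027500) = 2.776742


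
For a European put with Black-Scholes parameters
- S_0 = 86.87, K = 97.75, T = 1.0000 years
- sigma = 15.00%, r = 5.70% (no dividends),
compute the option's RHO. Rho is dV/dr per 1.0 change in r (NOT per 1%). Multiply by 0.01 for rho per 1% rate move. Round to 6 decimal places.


Answer: Rho = -63.246963

Derivation:
d1 = -0.3316696706; d2 = -0.4816696706
phi(d1) = 0.3775920427; exp(-qT) = 1.0000000000; exp(-rT) = 0.9445940694
N(-d2) = 0.6849796876
Rho = -K*T*exp(-rT)*N(-d2) = -97.7500 * 1.0000 * 0.9445940694 * 0.6849796876 = -63.246963


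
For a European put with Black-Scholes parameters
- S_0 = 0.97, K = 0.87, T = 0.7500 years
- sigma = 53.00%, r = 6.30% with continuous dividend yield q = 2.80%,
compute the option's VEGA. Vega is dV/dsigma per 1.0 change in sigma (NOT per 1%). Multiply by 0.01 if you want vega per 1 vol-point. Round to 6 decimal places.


d1 = 0.5237337320; d2 = 0.0647402680
phi(d1) = 0.3478141324; exp(-qT) = 0.9792189646; exp(-rT) = 0.9538489056
Vega = S * exp(-qT) * phi(d1) * sqrt(T) = 0.9700 * 0.9792189646 * 0.3478141324 * 0.8660254038 = 0.286108

Answer: Vega = 0.286108


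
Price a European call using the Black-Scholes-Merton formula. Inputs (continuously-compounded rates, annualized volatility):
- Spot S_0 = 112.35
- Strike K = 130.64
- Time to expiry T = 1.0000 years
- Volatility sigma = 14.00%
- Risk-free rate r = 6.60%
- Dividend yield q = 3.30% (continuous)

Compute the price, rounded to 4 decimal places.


Answer: Price = 1.7994

Derivation:
d1 = (ln(S/K) + (r - q + 0.5*sigma^2) * T) / (sigma * sqrt(T)) = -0.77161750
d2 = d1 - sigma * sqrt(T) = -0.91161750
exp(-rT) = 0.93613086; exp(-qT) = 0.96753856
C = S_0 * exp(-qT) * N(d1) - K * exp(-rT) * N(d2)
N(d1) = 0.22017050; N(d2) = 0.18098505
C = 112.3500 * 0.96753856 * 0.22017050 - 130.6400 * 0.93613086 * 0.18098505 = 1.7994


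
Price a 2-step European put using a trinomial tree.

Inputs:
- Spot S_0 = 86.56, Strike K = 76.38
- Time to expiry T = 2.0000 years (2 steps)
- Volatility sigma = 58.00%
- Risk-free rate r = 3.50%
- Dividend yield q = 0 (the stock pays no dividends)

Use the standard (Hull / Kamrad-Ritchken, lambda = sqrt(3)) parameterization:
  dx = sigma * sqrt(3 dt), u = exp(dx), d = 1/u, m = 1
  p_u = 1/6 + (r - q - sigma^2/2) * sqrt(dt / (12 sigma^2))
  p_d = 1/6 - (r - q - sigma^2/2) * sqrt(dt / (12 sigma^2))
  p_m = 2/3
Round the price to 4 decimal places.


dt = T/N = 1.000000; dx = sigma*sqrt(3*dt) = 1.004589
u = exp(dx) = 2.730786; d = 1/u = 0.366195
p_u = 0.100371, p_m = 0.666667, p_d = 0.232962
Discount per step: exp(-r*dt) = 0.965605
Stock lattice S(k, j) with j the centered position index:
  k=0: S(0,+0) = 86.5600
  k=1: S(1,-1) = 31.6978; S(1,+0) = 86.5600; S(1,+1) = 236.3768
  k=2: S(2,-2) = 11.6076; S(2,-1) = 31.6978; S(2,+0) = 86.5600; S(2,+1) = 236.3768; S(2,+2) = 645.4945
Terminal payoffs V(N, j) = max(K - S_T, 0):
  V(2,-2) = 64.772414; V(2,-1) = 44.682166; V(2,+0) = 0.000000; V(2,+1) = 0.000000; V(2,+2) = 0.000000
Backward induction: V(k, j) = exp(-r*dt) * [p_u * V(k+1, j+1) + p_m * V(k+1, j) + p_d * V(k+1, j-1)]
  V(1,-1) = exp(-r*dt) * [p_u*0.000000 + p_m*44.682166 + p_d*64.772414] = 43.334100
  V(1,+0) = exp(-r*dt) * [p_u*0.000000 + p_m*0.000000 + p_d*44.682166] = 10.051243
  V(1,+1) = exp(-r*dt) * [p_u*0.000000 + p_m*0.000000 + p_d*0.000000] = 0.000000
  V(0,+0) = exp(-r*dt) * [p_u*0.000000 + p_m*10.051243 + p_d*43.334100] = 16.218352

Answer: Price = V(0,0) = 16.2184


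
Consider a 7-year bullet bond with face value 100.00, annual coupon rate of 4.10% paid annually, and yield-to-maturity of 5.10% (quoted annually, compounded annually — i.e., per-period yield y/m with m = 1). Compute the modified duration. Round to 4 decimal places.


Answer: Modified duration = 5.8969

Derivation:
Coupon per period c = face * coupon_rate / m = 4.100000
Periods per year m = 1; per-period yield y/m = 0.051000
Number of cashflows N = 7
Cashflows (t years, CF_t, discount factor 1/(1+y/m)^(m*t), PV):
  t = 1.0000: CF_t = 4.100000, DF = 0.951475, PV = 3.901047
  t = 2.0000: CF_t = 4.100000, DF = 0.905304, PV = 3.711747
  t = 3.0000: CF_t = 4.100000, DF = 0.861374, PV = 3.531634
  t = 4.0000: CF_t = 4.100000, DF = 0.819576, PV = 3.360261
  t = 5.0000: CF_t = 4.100000, DF = 0.779806, PV = 3.197203
  t = 6.0000: CF_t = 4.100000, DF = 0.741965, PV = 3.042058
  t = 7.0000: CF_t = 104.100000, DF = 0.705961, PV = 73.490587
Price P = sum_t PV_t = 94.234538
First compute Macaulay numerator sum_t t * PV_t:
  t * PV_t at t = 1.0000: 3.901047
  t * PV_t at t = 2.0000: 7.423495
  t * PV_t at t = 3.0000: 10.594902
  t * PV_t at t = 4.0000: 13.441043
  t * PV_t at t = 5.0000: 15.986017
  t * PV_t at t = 6.0000: 18.252351
  t * PV_t at t = 7.0000: 514.434110
Macaulay duration D = 584.032966 / 94.234538 = 6.197653
Modified duration = D / (1 + y/m) = 6.197653 / (1 + 0.051000) = 5.896911


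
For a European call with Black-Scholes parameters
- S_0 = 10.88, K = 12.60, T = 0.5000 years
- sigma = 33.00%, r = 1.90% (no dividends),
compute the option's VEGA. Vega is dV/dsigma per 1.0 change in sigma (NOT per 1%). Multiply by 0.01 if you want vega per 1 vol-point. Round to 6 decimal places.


d1 = -0.4715998217; d2 = -0.7049450595
phi(d1) = 0.3569563659; exp(-qT) = 1.0000000000; exp(-rT) = 0.9905449824
Vega = S * exp(-qT) * phi(d1) * sqrt(T) = 10.8800 * 1.0000000000 * 0.3569563659 * 0.7071067812 = 2.746180

Answer: Vega = 2.746180


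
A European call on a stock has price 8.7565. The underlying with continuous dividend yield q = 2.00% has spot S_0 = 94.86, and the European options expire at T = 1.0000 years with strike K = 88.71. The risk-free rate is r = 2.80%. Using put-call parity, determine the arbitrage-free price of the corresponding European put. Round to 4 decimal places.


Put-call parity: C - P = S_0 * exp(-qT) - K * exp(-rT).
S_0 * exp(-qT) = 94.8600 * 0.98019867 = 92.98164615
K * exp(-rT) = 88.7100 * 0.97238837 = 86.26057202
P = C - S*exp(-qT) + K*exp(-rT)
P = 8.7565 - 92.98164615 + 86.26057202 = 2.0354

Answer: Put price = 2.0354


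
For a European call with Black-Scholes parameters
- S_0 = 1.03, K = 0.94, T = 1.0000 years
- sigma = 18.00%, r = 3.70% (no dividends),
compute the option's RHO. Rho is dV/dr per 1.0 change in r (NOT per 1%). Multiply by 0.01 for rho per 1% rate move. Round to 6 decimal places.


Answer: Rho = 0.664472

Derivation:
d1 = 0.8035233664; d2 = 0.6235233664
phi(d1) = 0.2888743578; exp(-qT) = 1.0000000000; exp(-rT) = 0.9636761353
N(d2) = 0.7335296740
Rho = K*T*exp(-rT)*N(d2) = 0.9400 * 1.0000 * 0.9636761353 * 0.7335296740 = 0.664472


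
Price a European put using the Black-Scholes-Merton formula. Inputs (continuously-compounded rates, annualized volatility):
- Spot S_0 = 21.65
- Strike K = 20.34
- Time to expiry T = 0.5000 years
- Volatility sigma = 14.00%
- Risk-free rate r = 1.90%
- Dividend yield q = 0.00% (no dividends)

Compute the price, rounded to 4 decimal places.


d1 = (ln(S/K) + (r - q + 0.5*sigma^2) * T) / (sigma * sqrt(T)) = 0.77595942
d2 = d1 - sigma * sqrt(T) = 0.67696447
exp(-rT) = 0.99054498; exp(-qT) = 1.00000000
P = K * exp(-rT) * N(-d2) - S_0 * exp(-qT) * N(-d1)
N(-d1) = 0.21888647; N(-d2) = 0.24921425
P = 20.3400 * 0.99054498 * 0.24921425 - 21.6500 * 1.00000000 * 0.21888647 = 0.2822

Answer: Price = 0.2822


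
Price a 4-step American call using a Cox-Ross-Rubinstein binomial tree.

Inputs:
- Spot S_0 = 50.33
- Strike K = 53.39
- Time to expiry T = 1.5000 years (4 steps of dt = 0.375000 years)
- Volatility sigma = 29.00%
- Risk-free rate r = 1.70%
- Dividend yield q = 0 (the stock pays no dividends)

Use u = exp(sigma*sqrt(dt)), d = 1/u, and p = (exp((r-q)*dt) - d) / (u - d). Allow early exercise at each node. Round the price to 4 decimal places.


dt = T/N = 0.375000
u = exp(sigma*sqrt(dt)) = 1.194333; d = 1/u = 0.837287
p = (exp((r-q)*dt) - d) / (u - d) = 0.473631
Discount per step: exp(-r*dt) = 0.993645
Stock lattice S(k, i) with i counting down-moves:
  k=0: S(0,0) = 50.3300
  k=1: S(1,0) = 60.1108; S(1,1) = 42.1407
  k=2: S(2,0) = 71.7923; S(2,1) = 50.3300; S(2,2) = 35.2838
  k=3: S(3,0) = 85.7439; S(3,1) = 60.1108; S(3,2) = 42.1407; S(3,3) = 29.5427
  k=4: S(4,0) = 102.4068; S(4,1) = 71.7923; S(4,2) = 50.3300; S(4,3) = 35.2838; S(4,4) = 24.7357
Terminal payoffs V(N, i) = max(S_T - K, 0):
  V(4,0) = 49.016824; V(4,1) = 18.402308; V(4,2) = 0.000000; V(4,3) = 0.000000; V(4,4) = 0.000000
Backward induction: V(k, i) = exp(-r*dt) * [p * V(k+1, i) + (1-p) * V(k+1, i+1)]; then take max(V_cont, immediate exercise) for American.
  V(3,0) = exp(-r*dt) * [p*49.016824 + (1-p)*18.402308] = 32.693212; exercise = 32.353934; V(3,0) = max -> 32.693212
  V(3,1) = exp(-r*dt) * [p*18.402308 + (1-p)*0.000000] = 8.660520; exercise = 6.720788; V(3,1) = max -> 8.660520
  V(3,2) = exp(-r*dt) * [p*0.000000 + (1-p)*0.000000] = 0.000000; exercise = 0.000000; V(3,2) = max -> 0.000000
  V(3,3) = exp(-r*dt) * [p*0.000000 + (1-p)*0.000000] = 0.000000; exercise = 0.000000; V(3,3) = max -> 0.000000
  V(2,0) = exp(-r*dt) * [p*32.693212 + (1-p)*8.660520] = 19.915784; exercise = 18.402308; V(2,0) = max -> 19.915784
  V(2,1) = exp(-r*dt) * [p*8.660520 + (1-p)*0.000000] = 4.075826; exercise = 0.000000; V(2,1) = max -> 4.075826
  V(2,2) = exp(-r*dt) * [p*0.000000 + (1-p)*0.000000] = 0.000000; exercise = 0.000000; V(2,2) = max -> 0.000000
  V(1,0) = exp(-r*dt) * [p*19.915784 + (1-p)*4.075826] = 11.504548; exercise = 6.720788; V(1,0) = max -> 11.504548
  V(1,1) = exp(-r*dt) * [p*4.075826 + (1-p)*0.000000] = 1.918171; exercise = 0.000000; V(1,1) = max -> 1.918171
  V(0,0) = exp(-r*dt) * [p*11.504548 + (1-p)*1.918171] = 6.417536; exercise = 0.000000; V(0,0) = max -> 6.417536

Answer: Price = V(0,0) = 6.4175


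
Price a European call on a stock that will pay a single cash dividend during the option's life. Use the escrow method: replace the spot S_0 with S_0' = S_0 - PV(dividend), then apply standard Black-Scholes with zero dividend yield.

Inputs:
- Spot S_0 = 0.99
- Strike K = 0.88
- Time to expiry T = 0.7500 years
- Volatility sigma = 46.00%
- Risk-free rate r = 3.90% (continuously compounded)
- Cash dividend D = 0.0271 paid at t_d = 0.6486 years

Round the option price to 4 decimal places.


PV(D) = D * exp(-r * t_d) = 0.0271 * 0.97502185 = 0.02642309
S_0' = S_0 - PV(D) = 0.9900 - 0.02642309 = 0.96357691
d1 = (ln(S_0'/K) + (r + sigma^2/2)*T) / (sigma*sqrt(T)) = 0.50036287
d2 = d1 - sigma*sqrt(T) = 0.10199118
exp(-rT) = 0.97117364
N(d1) = 0.69159020; N(d2) = 0.54061816
C = S_0' * N(d1) - K * exp(-rT) * N(d2) = 0.96357691 * 0.69159020 - 0.8800 * 0.97117364 * 0.54061816 = 0.2044

Answer: Price = 0.2044


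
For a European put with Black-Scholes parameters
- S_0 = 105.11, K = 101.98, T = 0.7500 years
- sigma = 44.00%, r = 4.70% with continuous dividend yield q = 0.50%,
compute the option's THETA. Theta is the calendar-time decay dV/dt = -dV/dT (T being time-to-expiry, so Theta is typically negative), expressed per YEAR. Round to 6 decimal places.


d1 = 0.3525266764; d2 = -0.0285245012
phi(d1) = 0.3749074581; exp(-qT) = 0.9962570225; exp(-rT) = 0.9653640451
Theta = -S*exp(-qT)*phi(d1)*sigma/(2*sqrt(T)) + r*K*exp(-rT)*N(-d2) - q*S*exp(-qT)*N(-d1)
N(-d1) = 0.3622216580; N(-d2) = 0.5113780866; sqrt(T) = 0.8660254038
Term 1 = -105.1100 * 0.9962570225 * 0.3749074581 * 0.4400 / (2 * 0.8660254038) = -9.9731318555
Term 2 = 0.0470 * 101.9800 * 0.9653640451 * 0.5113780866 = 2.3661708455
Term 3 = -0.0050 * 105.1100 * 0.9962570225 * 0.3622216580 = -0.1896530582
Theta = -9.9731318555 + (2.3661708455) + (-0.1896530582) = -7.796614

Answer: Theta = -7.796614


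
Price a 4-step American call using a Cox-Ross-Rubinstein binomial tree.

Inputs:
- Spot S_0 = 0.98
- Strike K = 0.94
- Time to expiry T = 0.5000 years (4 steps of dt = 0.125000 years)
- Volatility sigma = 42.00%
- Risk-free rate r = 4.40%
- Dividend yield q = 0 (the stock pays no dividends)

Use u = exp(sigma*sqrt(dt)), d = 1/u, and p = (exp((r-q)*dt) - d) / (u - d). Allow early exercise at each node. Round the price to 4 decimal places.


dt = T/N = 0.125000
u = exp(sigma*sqrt(dt)) = 1.160084; d = 1/u = 0.862007
p = (exp((r-q)*dt) - d) / (u - d) = 0.481447
Discount per step: exp(-r*dt) = 0.994515
Stock lattice S(k, i) with i counting down-moves:
  k=0: S(0,0) = 0.9800
  k=1: S(1,0) = 1.1369; S(1,1) = 0.8448
  k=2: S(2,0) = 1.3189; S(2,1) = 0.9800; S(2,2) = 0.7282
  k=3: S(3,0) = 1.5300; S(3,1) = 1.1369; S(3,2) = 0.8448; S(3,3) = 0.6277
  k=4: S(4,0) = 1.7749; S(4,1) = 1.3189; S(4,2) = 0.9800; S(4,3) = 0.7282; S(4,4) = 0.5411
Terminal payoffs V(N, i) = max(S_T - K, 0):
  V(4,0) = 0.834941; V(4,1) = 0.378879; V(4,2) = 0.040000; V(4,3) = 0.000000; V(4,4) = 0.000000
Backward induction: V(k, i) = exp(-r*dt) * [p * V(k+1, i) + (1-p) * V(k+1, i+1)]; then take max(V_cont, immediate exercise) for American.
  V(3,0) = exp(-r*dt) * [p*0.834941 + (1-p)*0.378879] = 0.595166; exercise = 0.590010; V(3,0) = max -> 0.595166
  V(3,1) = exp(-r*dt) * [p*0.378879 + (1-p)*0.040000] = 0.202038; exercise = 0.196882; V(3,1) = max -> 0.202038
  V(3,2) = exp(-r*dt) * [p*0.040000 + (1-p)*0.000000] = 0.019152; exercise = 0.000000; V(3,2) = max -> 0.019152
  V(3,3) = exp(-r*dt) * [p*0.000000 + (1-p)*0.000000] = 0.000000; exercise = 0.000000; V(3,3) = max -> 0.000000
  V(2,0) = exp(-r*dt) * [p*0.595166 + (1-p)*0.202038] = 0.389162; exercise = 0.378879; V(2,0) = max -> 0.389162
  V(2,1) = exp(-r*dt) * [p*0.202038 + (1-p)*0.019152] = 0.106614; exercise = 0.040000; V(2,1) = max -> 0.106614
  V(2,2) = exp(-r*dt) * [p*0.019152 + (1-p)*0.000000] = 0.009170; exercise = 0.000000; V(2,2) = max -> 0.009170
  V(1,0) = exp(-r*dt) * [p*0.389162 + (1-p)*0.106614] = 0.241315; exercise = 0.196882; V(1,0) = max -> 0.241315
  V(1,1) = exp(-r*dt) * [p*0.106614 + (1-p)*0.009170] = 0.055777; exercise = 0.000000; V(1,1) = max -> 0.055777
  V(0,0) = exp(-r*dt) * [p*0.241315 + (1-p)*0.055777] = 0.144308; exercise = 0.040000; V(0,0) = max -> 0.144308

Answer: Price = V(0,0) = 0.1443


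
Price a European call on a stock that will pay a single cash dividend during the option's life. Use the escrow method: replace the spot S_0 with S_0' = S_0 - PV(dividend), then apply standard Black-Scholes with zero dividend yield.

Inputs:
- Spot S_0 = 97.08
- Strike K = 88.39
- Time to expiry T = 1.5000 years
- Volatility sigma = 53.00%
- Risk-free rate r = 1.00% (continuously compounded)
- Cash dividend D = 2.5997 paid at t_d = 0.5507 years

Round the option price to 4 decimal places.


PV(D) = D * exp(-r * t_d) = 2.5997 * 0.99450814 = 2.58542280
S_0' = S_0 - PV(D) = 97.0800 - 2.58542280 = 94.49457720
d1 = (ln(S_0'/K) + (r + sigma^2/2)*T) / (sigma*sqrt(T)) = 0.45054991
d2 = d1 - sigma*sqrt(T) = -0.19856487
exp(-rT) = 0.98511194
N(d1) = 0.67384301; N(d2) = 0.42130157
C = S_0' * N(d1) - K * exp(-rT) * N(d2) = 94.49457720 * 0.67384301 - 88.3900 * 0.98511194 * 0.42130157 = 26.9901

Answer: Price = 26.9901


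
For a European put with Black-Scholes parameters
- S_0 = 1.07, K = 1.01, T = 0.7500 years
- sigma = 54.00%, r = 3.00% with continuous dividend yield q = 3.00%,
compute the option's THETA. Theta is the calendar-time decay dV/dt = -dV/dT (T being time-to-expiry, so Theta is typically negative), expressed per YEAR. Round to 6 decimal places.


d1 = 0.3572265357; d2 = -0.1104271823
phi(d1) = 0.3742826823; exp(-qT) = 0.9777512372; exp(-rT) = 0.9777512372
Theta = -S*exp(-qT)*phi(d1)*sigma/(2*sqrt(T)) + r*K*exp(-rT)*N(-d2) - q*S*exp(-qT)*N(-d1)
N(-d1) = 0.3604611110; N(-d2) = 0.5439647017; sqrt(T) = 0.8660254038
Term 1 = -1.0700 * 0.9777512372 * 0.3742826823 * 0.5400 / (2 * 0.8660254038) = -0.1220801397
Term 2 = 0.0300 * 1.0100 * 0.9777512372 * 0.5439647017 = 0.0161154235
Term 3 = -0.0300 * 1.0700 * 0.9777512372 * 0.3604611110 = -0.0113133656
Theta = -0.1220801397 + (0.0161154235) + (-0.0113133656) = -0.117278

Answer: Theta = -0.117278


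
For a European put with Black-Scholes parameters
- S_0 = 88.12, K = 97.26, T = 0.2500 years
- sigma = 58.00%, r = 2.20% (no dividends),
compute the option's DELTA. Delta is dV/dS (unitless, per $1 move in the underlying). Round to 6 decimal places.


Answer: Delta = -0.569986

Derivation:
d1 = -0.1763389070; d2 = -0.4663389070
phi(d1) = 0.3927876129; exp(-qT) = 1.0000000000; exp(-rT) = 0.9945150973
N(-d1) = 0.5699861512
Delta = -exp(-qT) * N(-d1) = -1.0000000000 * 0.5699861512 = -0.569986


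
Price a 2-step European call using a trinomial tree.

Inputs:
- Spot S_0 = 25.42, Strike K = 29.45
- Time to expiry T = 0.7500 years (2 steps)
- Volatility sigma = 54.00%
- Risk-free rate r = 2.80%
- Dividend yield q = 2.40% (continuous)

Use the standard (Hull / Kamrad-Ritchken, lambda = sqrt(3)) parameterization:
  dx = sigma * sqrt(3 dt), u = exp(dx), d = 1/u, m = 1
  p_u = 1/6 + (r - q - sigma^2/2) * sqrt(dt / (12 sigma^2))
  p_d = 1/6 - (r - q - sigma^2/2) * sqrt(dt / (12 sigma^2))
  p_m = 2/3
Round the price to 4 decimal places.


dt = T/N = 0.375000; dx = sigma*sqrt(3*dt) = 0.572756
u = exp(dx) = 1.773148; d = 1/u = 0.563969
p_u = 0.120246, p_m = 0.666667, p_d = 0.213087
Discount per step: exp(-r*dt) = 0.989555
Stock lattice S(k, j) with j the centered position index:
  k=0: S(0,+0) = 25.4200
  k=1: S(1,-1) = 14.3361; S(1,+0) = 25.4200; S(1,+1) = 45.0734
  k=2: S(2,-2) = 8.0851; S(2,-1) = 14.3361; S(2,+0) = 25.4200; S(2,+1) = 45.0734; S(2,+2) = 79.9218
Terminal payoffs V(N, j) = max(S_T - K, 0):
  V(2,-2) = 0.000000; V(2,-1) = 0.000000; V(2,+0) = 0.000000; V(2,+1) = 15.623422; V(2,+2) = 50.471848
Backward induction: V(k, j) = exp(-r*dt) * [p_u * V(k+1, j+1) + p_m * V(k+1, j) + p_d * V(k+1, j-1)]
  V(1,-1) = exp(-r*dt) * [p_u*0.000000 + p_m*0.000000 + p_d*0.000000] = 0.000000
  V(1,+0) = exp(-r*dt) * [p_u*15.623422 + p_m*0.000000 + p_d*0.000000] = 1.859038
  V(1,+1) = exp(-r*dt) * [p_u*50.471848 + p_m*15.623422 + p_d*0.000000] = 16.312490
  V(0,+0) = exp(-r*dt) * [p_u*16.312490 + p_m*1.859038 + p_d*0.000000] = 3.167444

Answer: Price = V(0,0) = 3.1674


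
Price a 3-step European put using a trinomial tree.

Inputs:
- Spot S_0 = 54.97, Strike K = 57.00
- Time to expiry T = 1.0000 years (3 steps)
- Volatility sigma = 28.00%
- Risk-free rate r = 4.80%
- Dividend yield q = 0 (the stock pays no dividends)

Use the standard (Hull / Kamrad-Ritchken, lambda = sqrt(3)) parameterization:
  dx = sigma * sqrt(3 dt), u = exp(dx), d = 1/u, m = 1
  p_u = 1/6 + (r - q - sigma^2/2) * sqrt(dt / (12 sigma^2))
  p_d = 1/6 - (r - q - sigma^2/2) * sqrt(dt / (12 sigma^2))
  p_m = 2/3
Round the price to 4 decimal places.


Answer: Price = V(0,0) = 5.5617

Derivation:
dt = T/N = 0.333333; dx = sigma*sqrt(3*dt) = 0.280000
u = exp(dx) = 1.323130; d = 1/u = 0.755784
p_u = 0.171905, p_m = 0.666667, p_d = 0.161429
Discount per step: exp(-r*dt) = 0.984127
Stock lattice S(k, j) with j the centered position index:
  k=0: S(0,+0) = 54.9700
  k=1: S(1,-1) = 41.5454; S(1,+0) = 54.9700; S(1,+1) = 72.7324
  k=2: S(2,-2) = 31.3994; S(2,-1) = 41.5454; S(2,+0) = 54.9700; S(2,+1) = 72.7324; S(2,+2) = 96.2345
  k=3: S(3,-3) = 23.7311; S(3,-2) = 31.3994; S(3,-1) = 41.5454; S(3,+0) = 54.9700; S(3,+1) = 72.7324; S(3,+2) = 96.2345; S(3,+3) = 127.3307
Terminal payoffs V(N, j) = max(K - S_T, 0):
  V(3,-3) = 33.268873; V(3,-2) = 25.600638; V(3,-1) = 15.454568; V(3,+0) = 2.030000; V(3,+1) = 0.000000; V(3,+2) = 0.000000; V(3,+3) = 0.000000
Backward induction: V(k, j) = exp(-r*dt) * [p_u * V(k+1, j+1) + p_m * V(k+1, j) + p_d * V(k+1, j-1)]
  V(2,-2) = exp(-r*dt) * [p_u*15.454568 + p_m*25.600638 + p_d*33.268873] = 24.696038
  V(2,-1) = exp(-r*dt) * [p_u*2.030000 + p_m*15.454568 + p_d*25.600638] = 14.550014
  V(2,+0) = exp(-r*dt) * [p_u*0.000000 + p_m*2.030000 + p_d*15.454568] = 3.787062
  V(2,+1) = exp(-r*dt) * [p_u*0.000000 + p_m*0.000000 + p_d*2.030000] = 0.322499
  V(2,+2) = exp(-r*dt) * [p_u*0.000000 + p_m*0.000000 + p_d*0.000000] = 0.000000
  V(1,-1) = exp(-r*dt) * [p_u*3.787062 + p_m*14.550014 + p_d*24.696038] = 14.110092
  V(1,+0) = exp(-r*dt) * [p_u*0.322499 + p_m*3.787062 + p_d*14.550014] = 4.850699
  V(1,+1) = exp(-r*dt) * [p_u*0.000000 + p_m*0.322499 + p_d*3.787062] = 0.813223
  V(0,+0) = exp(-r*dt) * [p_u*0.813223 + p_m*4.850699 + p_d*14.110092] = 5.561666


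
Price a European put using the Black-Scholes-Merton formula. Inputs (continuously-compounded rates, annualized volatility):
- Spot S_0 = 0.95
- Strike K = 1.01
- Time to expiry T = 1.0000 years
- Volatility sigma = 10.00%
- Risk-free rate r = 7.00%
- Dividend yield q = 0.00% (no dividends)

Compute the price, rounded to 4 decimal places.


d1 = (ln(S/K) + (r - q + 0.5*sigma^2) * T) / (sigma * sqrt(T)) = 0.13756375
d2 = d1 - sigma * sqrt(T) = 0.03756375
exp(-rT) = 0.93239382; exp(-qT) = 1.00000000
P = K * exp(-rT) * N(-d2) - S_0 * exp(-qT) * N(-d1)
N(-d1) = 0.44529260; N(-d2) = 0.48501776
P = 1.0100 * 0.93239382 * 0.48501776 - 0.9500 * 1.00000000 * 0.44529260 = 0.0337

Answer: Price = 0.0337


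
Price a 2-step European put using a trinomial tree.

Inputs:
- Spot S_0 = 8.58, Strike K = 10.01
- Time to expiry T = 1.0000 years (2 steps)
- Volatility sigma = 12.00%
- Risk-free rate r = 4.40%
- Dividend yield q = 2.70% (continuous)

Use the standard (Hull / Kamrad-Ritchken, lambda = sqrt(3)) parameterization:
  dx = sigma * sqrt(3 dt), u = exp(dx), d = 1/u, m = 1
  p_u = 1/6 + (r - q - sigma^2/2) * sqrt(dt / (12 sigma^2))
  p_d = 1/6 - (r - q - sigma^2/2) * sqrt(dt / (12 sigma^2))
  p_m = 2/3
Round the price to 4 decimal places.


Answer: Price = V(0,0) = 1.2762

Derivation:
dt = T/N = 0.500000; dx = sigma*sqrt(3*dt) = 0.146969
u = exp(dx) = 1.158319; d = 1/u = 0.863320
p_u = 0.183337, p_m = 0.666667, p_d = 0.149997
Discount per step: exp(-r*dt) = 0.978240
Stock lattice S(k, j) with j the centered position index:
  k=0: S(0,+0) = 8.5800
  k=1: S(1,-1) = 7.4073; S(1,+0) = 8.5800; S(1,+1) = 9.9384
  k=2: S(2,-2) = 6.3949; S(2,-1) = 7.4073; S(2,+0) = 8.5800; S(2,+1) = 9.9384; S(2,+2) = 11.5118
Terminal payoffs V(N, j) = max(K - S_T, 0):
  V(2,-2) = 3.615136; V(2,-1) = 2.602711; V(2,+0) = 1.430000; V(2,+1) = 0.071627; V(2,+2) = 0.000000
Backward induction: V(k, j) = exp(-r*dt) * [p_u * V(k+1, j+1) + p_m * V(k+1, j) + p_d * V(k+1, j-1)]
  V(1,-1) = exp(-r*dt) * [p_u*1.430000 + p_m*2.602711 + p_d*3.615136] = 2.484310
  V(1,+0) = exp(-r*dt) * [p_u*0.071627 + p_m*1.430000 + p_d*2.602711] = 1.327338
  V(1,+1) = exp(-r*dt) * [p_u*0.000000 + p_m*0.071627 + p_d*1.430000] = 0.256540
  V(0,+0) = exp(-r*dt) * [p_u*0.256540 + p_m*1.327338 + p_d*2.484310] = 1.276176


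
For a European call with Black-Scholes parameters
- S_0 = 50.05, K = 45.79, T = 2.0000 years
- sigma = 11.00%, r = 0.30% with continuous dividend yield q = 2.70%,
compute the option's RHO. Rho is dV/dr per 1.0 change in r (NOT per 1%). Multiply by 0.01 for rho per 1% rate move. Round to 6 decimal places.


Answer: Rho = 52.214314

Derivation:
d1 = 0.3410618935; d2 = 0.1854984016
phi(d1) = 0.3764010278; exp(-qT) = 0.9474321065; exp(-rT) = 0.9940179641
N(d2) = 0.5735809331
Rho = K*T*exp(-rT)*N(d2) = 45.7900 * 2.0000 * 0.9940179641 * 0.5735809331 = 52.214314


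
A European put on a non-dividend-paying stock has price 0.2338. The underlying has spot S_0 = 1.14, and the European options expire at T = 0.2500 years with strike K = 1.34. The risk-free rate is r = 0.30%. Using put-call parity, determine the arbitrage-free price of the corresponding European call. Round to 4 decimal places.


Answer: Call price = 0.0348

Derivation:
Put-call parity: C - P = S_0 * exp(-qT) - K * exp(-rT).
S_0 * exp(-qT) = 1.1400 * 1.00000000 = 1.14000000
K * exp(-rT) = 1.3400 * 0.99925028 = 1.33899538
C = P + S*exp(-qT) - K*exp(-rT)
C = 0.2338 + 1.14000000 - 1.33899538 = 0.0348


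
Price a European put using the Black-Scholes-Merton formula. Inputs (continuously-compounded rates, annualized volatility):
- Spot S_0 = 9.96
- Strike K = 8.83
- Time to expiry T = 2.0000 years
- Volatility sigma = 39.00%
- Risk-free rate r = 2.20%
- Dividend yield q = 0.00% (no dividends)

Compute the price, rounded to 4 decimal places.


Answer: Price = 1.3307

Derivation:
d1 = (ln(S/K) + (r - q + 0.5*sigma^2) * T) / (sigma * sqrt(T)) = 0.57388434
d2 = d1 - sigma * sqrt(T) = 0.02234105
exp(-rT) = 0.95695396; exp(-qT) = 1.00000000
P = K * exp(-rT) * N(-d2) - S_0 * exp(-qT) * N(-d1)
N(-d1) = 0.28302304; N(-d2) = 0.49108795
P = 8.8300 * 0.95695396 * 0.49108795 - 9.9600 * 1.00000000 * 0.28302304 = 1.3307


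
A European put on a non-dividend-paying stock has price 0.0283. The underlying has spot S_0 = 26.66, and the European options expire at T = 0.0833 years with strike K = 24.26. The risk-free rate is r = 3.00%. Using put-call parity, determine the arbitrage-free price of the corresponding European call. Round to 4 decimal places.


Answer: Call price = 2.4889

Derivation:
Put-call parity: C - P = S_0 * exp(-qT) - K * exp(-rT).
S_0 * exp(-qT) = 26.6600 * 1.00000000 = 26.66000000
K * exp(-rT) = 24.2600 * 0.99750412 = 24.19944995
C = P + S*exp(-qT) - K*exp(-rT)
C = 0.0283 + 26.66000000 - 24.19944995 = 2.4889


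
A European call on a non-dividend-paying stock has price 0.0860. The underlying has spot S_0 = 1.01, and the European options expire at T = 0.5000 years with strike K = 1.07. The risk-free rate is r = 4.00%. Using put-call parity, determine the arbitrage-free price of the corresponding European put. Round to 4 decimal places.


Answer: Put price = 0.1248

Derivation:
Put-call parity: C - P = S_0 * exp(-qT) - K * exp(-rT).
S_0 * exp(-qT) = 1.0100 * 1.00000000 = 1.01000000
K * exp(-rT) = 1.0700 * 0.98019867 = 1.04881258
P = C - S*exp(-qT) + K*exp(-rT)
P = 0.0860 - 1.01000000 + 1.04881258 = 0.1248


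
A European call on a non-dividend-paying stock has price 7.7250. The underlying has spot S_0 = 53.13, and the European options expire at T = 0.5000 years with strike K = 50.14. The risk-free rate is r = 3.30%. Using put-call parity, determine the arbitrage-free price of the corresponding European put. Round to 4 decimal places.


Put-call parity: C - P = S_0 * exp(-qT) - K * exp(-rT).
S_0 * exp(-qT) = 53.1300 * 1.00000000 = 53.13000000
K * exp(-rT) = 50.1400 * 0.98363538 = 49.31947792
P = C - S*exp(-qT) + K*exp(-rT)
P = 7.7250 - 53.13000000 + 49.31947792 = 3.9145

Answer: Put price = 3.9145


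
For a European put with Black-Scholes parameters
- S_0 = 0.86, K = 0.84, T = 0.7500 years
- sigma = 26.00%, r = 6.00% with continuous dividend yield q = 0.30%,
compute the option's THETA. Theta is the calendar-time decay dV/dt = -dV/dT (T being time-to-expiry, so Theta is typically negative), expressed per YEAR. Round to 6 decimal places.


d1 = 0.4069453257; d2 = 0.1817787208
phi(d1) = 0.3672396002; exp(-qT) = 0.9977525294; exp(-rT) = 0.9559974818
Theta = -S*exp(-qT)*phi(d1)*sigma/(2*sqrt(T)) + r*K*exp(-rT)*N(-d2) - q*S*exp(-qT)*N(-d1)
N(-d1) = 0.3420240724; N(-d2) = 0.4278781923; sqrt(T) = 0.8660254038
Term 1 = -0.8600 * 0.9977525294 * 0.3672396002 * 0.2600 / (2 * 0.8660254038) = -0.0473024369
Term 2 = 0.0600 * 0.8400 * 0.9559974818 * 0.4278781923 = 0.0206161439
Term 3 = -0.0030 * 0.8600 * 0.9977525294 * 0.3420240724 = -0.0008804389
Theta = -0.0473024369 + (0.0206161439) + (-0.0008804389) = -0.027567

Answer: Theta = -0.027567


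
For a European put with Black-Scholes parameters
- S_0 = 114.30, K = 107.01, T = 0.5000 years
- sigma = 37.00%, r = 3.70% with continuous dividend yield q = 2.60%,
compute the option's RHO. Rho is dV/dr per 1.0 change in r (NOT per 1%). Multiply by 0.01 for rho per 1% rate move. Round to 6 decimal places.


Answer: Rho = -23.294398

Derivation:
d1 = 0.4037361196; d2 = 0.1421066106
phi(d1) = 0.3677176244; exp(-qT) = 0.9870841350; exp(-rT) = 0.9816700746
N(-d2) = 0.4434978983
Rho = -K*T*exp(-rT)*N(-d2) = -107.0100 * 0.5000 * 0.9816700746 * 0.4434978983 = -23.294398


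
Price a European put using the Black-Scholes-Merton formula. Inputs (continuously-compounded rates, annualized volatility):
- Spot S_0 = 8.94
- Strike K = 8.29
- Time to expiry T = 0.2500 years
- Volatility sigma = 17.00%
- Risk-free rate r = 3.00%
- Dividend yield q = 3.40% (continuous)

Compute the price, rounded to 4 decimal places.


d1 = (ln(S/K) + (r - q + 0.5*sigma^2) * T) / (sigma * sqrt(T)) = 0.91880141
d2 = d1 - sigma * sqrt(T) = 0.83380141
exp(-rT) = 0.99252805; exp(-qT) = 0.99153602
P = K * exp(-rT) * N(-d2) - S_0 * exp(-qT) * N(-d1)
N(-d1) = 0.17909973; N(-d2) = 0.20219645
P = 8.2900 * 0.99252805 * 0.20219645 - 8.9400 * 0.99153602 * 0.17909973 = 0.0761

Answer: Price = 0.0761


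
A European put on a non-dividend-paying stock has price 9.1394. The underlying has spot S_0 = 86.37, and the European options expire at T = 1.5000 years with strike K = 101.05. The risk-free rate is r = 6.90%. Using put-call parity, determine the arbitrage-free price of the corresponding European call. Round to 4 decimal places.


Put-call parity: C - P = S_0 * exp(-qT) - K * exp(-rT).
S_0 * exp(-qT) = 86.3700 * 1.00000000 = 86.37000000
K * exp(-rT) = 101.0500 * 0.90167602 = 91.11436210
C = P + S*exp(-qT) - K*exp(-rT)
C = 9.1394 + 86.37000000 - 91.11436210 = 4.3950

Answer: Call price = 4.3950
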